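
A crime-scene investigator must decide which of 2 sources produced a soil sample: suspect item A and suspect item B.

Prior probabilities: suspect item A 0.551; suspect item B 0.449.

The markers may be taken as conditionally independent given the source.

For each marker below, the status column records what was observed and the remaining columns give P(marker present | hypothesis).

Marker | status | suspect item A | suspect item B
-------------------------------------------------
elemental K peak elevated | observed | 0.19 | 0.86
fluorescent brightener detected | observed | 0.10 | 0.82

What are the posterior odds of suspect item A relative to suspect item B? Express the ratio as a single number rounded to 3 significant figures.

0.0331

Unnormalized posterior weight (prior times the marker likelihoods) for each of the two hypotheses:
  suspect item A: 0.551 × 0.19 × 0.10 = 0.010469
  suspect item B: 0.449 × 0.86 × 0.82 = 0.31663
Posterior odds = 0.010469 / 0.31663 ≈ 0.0331.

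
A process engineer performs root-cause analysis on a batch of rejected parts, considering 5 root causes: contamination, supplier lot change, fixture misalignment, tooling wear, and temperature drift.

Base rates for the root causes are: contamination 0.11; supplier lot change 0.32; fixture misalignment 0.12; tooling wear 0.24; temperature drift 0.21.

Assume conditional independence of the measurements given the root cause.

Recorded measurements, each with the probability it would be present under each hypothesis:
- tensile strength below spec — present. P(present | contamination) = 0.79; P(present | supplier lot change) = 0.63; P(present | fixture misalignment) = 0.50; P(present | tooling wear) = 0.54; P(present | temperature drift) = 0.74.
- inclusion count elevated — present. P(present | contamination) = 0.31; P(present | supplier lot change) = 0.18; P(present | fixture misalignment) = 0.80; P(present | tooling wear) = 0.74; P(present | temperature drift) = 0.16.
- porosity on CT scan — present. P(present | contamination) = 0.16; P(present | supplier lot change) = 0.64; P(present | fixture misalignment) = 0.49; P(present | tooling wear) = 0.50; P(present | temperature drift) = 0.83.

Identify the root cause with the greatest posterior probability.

tooling wear

By Bayes' rule with conditional independence, the unnormalized weight for each hypothesis is prior × ∏ likelihoods:
  contamination: 0.11 × 0.79 × 0.31 × 0.16 = 0.0043102
  supplier lot change: 0.32 × 0.63 × 0.18 × 0.64 = 0.023224
  fixture misalignment: 0.12 × 0.50 × 0.80 × 0.49 = 0.02352
  tooling wear: 0.24 × 0.54 × 0.74 × 0.50 = 0.047952
  temperature drift: 0.21 × 0.74 × 0.16 × 0.83 = 0.020637
Marginal likelihood of the evidence = 0.11964.
P(contamination | evidence) ≈ 0.0043102 / 0.11964 ≈ 0.036
P(supplier lot change | evidence) ≈ 0.023224 / 0.11964 ≈ 0.194
P(fixture misalignment | evidence) ≈ 0.02352 / 0.11964 ≈ 0.197
P(tooling wear | evidence) ≈ 0.047952 / 0.11964 ≈ 0.401
P(temperature drift | evidence) ≈ 0.020637 / 0.11964 ≈ 0.172
The largest is 0.401, so tooling wear is most probable.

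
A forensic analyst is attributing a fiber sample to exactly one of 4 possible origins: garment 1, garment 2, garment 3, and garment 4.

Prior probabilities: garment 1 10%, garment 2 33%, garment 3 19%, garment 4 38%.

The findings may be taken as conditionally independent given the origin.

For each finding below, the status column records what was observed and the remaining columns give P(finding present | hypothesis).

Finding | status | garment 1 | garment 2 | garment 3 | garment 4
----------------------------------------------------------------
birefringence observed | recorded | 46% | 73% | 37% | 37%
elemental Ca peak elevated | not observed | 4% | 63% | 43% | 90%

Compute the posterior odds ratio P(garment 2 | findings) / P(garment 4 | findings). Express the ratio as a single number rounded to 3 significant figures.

Unnormalized posterior weight (prior times the finding likelihoods) for each of the two hypotheses (using 1 − P(present | H) for each absent finding):
  garment 2: 0.33 × 0.73 × (1 − 0.63) = 0.089133
  garment 4: 0.38 × 0.37 × (1 − 0.90) = 0.01406
Posterior odds = 0.089133 / 0.01406 ≈ 6.34.

6.34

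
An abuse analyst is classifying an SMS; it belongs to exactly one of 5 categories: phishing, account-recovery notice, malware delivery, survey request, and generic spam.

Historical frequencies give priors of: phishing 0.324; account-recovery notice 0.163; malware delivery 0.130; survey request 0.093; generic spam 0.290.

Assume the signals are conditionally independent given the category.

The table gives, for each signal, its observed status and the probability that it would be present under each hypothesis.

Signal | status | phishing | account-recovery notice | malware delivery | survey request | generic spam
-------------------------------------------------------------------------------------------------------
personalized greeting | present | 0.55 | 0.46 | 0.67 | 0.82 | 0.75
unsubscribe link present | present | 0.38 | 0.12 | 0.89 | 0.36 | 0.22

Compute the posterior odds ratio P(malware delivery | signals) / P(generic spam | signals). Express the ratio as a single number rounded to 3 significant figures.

1.62

Posterior odds equal prior odds times the likelihood ratio; only the two competing hypotheses matter.
  malware delivery: 0.130 × 0.67 × 0.89 = 0.077519
  generic spam: 0.290 × 0.75 × 0.22 = 0.04785
Odds(malware delivery : generic spam) = 0.077519 / 0.04785 ≈ 1.62.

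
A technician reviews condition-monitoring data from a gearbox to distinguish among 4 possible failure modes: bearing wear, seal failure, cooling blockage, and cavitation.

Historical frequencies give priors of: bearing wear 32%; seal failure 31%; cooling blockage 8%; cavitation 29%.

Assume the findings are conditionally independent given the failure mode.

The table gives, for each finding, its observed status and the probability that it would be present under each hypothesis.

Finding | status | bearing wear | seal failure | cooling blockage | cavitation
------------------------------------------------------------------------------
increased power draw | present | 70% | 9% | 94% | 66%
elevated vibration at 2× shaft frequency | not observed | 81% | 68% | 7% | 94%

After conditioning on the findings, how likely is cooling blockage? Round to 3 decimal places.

0.526

By Bayes' rule with conditional independence, the unnormalized weight for each hypothesis is prior × ∏ likelihoods (using 1 − P(present | H) for each absent finding):
  bearing wear: 0.32 × 0.70 × (1 − 0.81) = 0.04256
  seal failure: 0.31 × 0.09 × (1 − 0.68) = 0.008928
  cooling blockage: 0.08 × 0.94 × (1 − 0.07) = 0.069936
  cavitation: 0.29 × 0.66 × (1 − 0.94) = 0.011484
Marginal likelihood of the evidence = 0.13291.
P(cooling blockage | evidence) = 0.069936 / 0.13291 ≈ 0.526.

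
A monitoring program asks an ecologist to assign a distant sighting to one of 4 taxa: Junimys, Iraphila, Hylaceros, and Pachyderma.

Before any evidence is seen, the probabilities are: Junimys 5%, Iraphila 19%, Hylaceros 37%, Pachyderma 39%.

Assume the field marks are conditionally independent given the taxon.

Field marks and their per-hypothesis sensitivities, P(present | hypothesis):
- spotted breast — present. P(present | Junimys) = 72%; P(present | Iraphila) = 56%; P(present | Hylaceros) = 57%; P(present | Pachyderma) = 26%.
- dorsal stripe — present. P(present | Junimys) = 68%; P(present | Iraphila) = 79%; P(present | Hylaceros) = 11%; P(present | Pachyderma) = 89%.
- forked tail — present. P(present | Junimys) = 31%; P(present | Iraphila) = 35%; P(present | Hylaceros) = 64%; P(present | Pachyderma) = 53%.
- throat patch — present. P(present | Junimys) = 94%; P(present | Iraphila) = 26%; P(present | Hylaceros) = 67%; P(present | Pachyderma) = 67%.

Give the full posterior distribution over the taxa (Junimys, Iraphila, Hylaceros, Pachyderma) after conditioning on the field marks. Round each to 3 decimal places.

0.126, 0.135, 0.175, 0.564

By Bayes' rule with conditional independence, the unnormalized weight for each hypothesis is prior × ∏ likelihoods:
  Junimys: 0.05 × 0.72 × 0.68 × 0.31 × 0.94 = 0.0071335
  Iraphila: 0.19 × 0.56 × 0.79 × 0.35 × 0.26 = 0.0076491
  Hylaceros: 0.37 × 0.57 × 0.11 × 0.64 × 0.67 = 0.0099477
  Pachyderma: 0.39 × 0.26 × 0.89 × 0.53 × 0.67 = 0.032046
Marginal likelihood of the evidence = 0.056777.
P(Junimys | evidence) = 0.0071335 / 0.056777 ≈ 0.126
P(Iraphila | evidence) = 0.0076491 / 0.056777 ≈ 0.135
P(Hylaceros | evidence) = 0.0099477 / 0.056777 ≈ 0.175
P(Pachyderma | evidence) = 0.032046 / 0.056777 ≈ 0.564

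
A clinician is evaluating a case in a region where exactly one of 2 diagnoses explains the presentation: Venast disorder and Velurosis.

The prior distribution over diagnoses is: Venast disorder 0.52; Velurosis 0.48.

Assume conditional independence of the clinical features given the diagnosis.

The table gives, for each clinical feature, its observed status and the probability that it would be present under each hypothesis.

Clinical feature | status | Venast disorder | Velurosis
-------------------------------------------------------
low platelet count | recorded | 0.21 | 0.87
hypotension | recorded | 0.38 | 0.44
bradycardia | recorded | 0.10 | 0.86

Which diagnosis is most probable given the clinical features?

By Bayes' rule with conditional independence, the unnormalized weight for each hypothesis is prior × ∏ likelihoods:
  Venast disorder: 0.52 × 0.21 × 0.38 × 0.10 = 0.0041496
  Velurosis: 0.48 × 0.87 × 0.44 × 0.86 = 0.15802
Normalizing constant Z = 0.0041496 + 0.15802 = 0.16217.
P(Venast disorder | evidence) ≈ 0.0041496 / 0.16217 ≈ 0.026
P(Velurosis | evidence) ≈ 0.15802 / 0.16217 ≈ 0.974
The largest is 0.974, so Velurosis is most probable.

Velurosis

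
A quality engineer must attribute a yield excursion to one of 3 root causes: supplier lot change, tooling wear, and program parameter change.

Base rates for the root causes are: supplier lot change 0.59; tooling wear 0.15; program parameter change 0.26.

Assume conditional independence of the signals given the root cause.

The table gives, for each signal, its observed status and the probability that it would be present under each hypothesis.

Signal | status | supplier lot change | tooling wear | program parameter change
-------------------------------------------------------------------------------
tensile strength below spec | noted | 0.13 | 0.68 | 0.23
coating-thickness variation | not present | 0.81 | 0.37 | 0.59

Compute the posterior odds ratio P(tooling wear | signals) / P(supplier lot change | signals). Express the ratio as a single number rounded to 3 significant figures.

Unnormalized posterior weight (prior times the signal likelihoods) for each of the two hypotheses (using 1 − P(present | H) for each absent signal):
  tooling wear: 0.15 × 0.68 × (1 − 0.37) = 0.06426
  supplier lot change: 0.59 × 0.13 × (1 − 0.81) = 0.014573
Odds(tooling wear : supplier lot change) = 0.06426 / 0.014573 ≈ 4.41.

4.41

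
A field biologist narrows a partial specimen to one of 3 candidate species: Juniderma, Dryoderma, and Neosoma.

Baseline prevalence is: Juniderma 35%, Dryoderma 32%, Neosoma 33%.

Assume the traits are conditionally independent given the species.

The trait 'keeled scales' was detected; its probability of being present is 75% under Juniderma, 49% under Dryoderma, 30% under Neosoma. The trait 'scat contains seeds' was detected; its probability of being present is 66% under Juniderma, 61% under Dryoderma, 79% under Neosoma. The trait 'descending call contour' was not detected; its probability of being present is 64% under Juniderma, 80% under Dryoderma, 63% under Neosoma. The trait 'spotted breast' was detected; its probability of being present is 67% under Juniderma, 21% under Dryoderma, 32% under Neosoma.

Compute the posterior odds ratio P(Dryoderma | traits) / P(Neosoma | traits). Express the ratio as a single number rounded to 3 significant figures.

0.434

The normalizing constant cancels in an odds ratio, so compute prior × likelihood for the two hypotheses only (using 1 − P(present | H) for each absent trait):
  Dryoderma: 0.32 × 0.49 × 0.61 × (1 − 0.80) × 0.21 = 0.0040172
  Neosoma: 0.33 × 0.30 × 0.79 × (1 − 0.63) × 0.32 = 0.0092601
Posterior odds = 0.0040172 / 0.0092601 ≈ 0.434.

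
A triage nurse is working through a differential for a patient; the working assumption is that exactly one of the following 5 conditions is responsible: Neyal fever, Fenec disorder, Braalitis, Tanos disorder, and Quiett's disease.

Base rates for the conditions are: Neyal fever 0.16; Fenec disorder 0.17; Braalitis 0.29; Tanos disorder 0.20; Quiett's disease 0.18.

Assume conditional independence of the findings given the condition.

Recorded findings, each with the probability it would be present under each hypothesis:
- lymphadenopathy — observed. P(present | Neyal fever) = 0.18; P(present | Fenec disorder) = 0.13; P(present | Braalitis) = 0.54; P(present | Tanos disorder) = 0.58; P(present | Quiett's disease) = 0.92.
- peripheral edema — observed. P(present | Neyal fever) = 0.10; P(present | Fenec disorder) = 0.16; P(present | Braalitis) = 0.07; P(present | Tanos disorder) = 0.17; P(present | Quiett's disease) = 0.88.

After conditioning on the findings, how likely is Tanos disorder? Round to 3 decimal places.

By Bayes' rule with conditional independence, the unnormalized weight for each hypothesis is prior × ∏ likelihoods:
  Neyal fever: 0.16 × 0.18 × 0.10 = 0.00288
  Fenec disorder: 0.17 × 0.13 × 0.16 = 0.003536
  Braalitis: 0.29 × 0.54 × 0.07 = 0.010962
  Tanos disorder: 0.20 × 0.58 × 0.17 = 0.01972
  Quiett's disease: 0.18 × 0.92 × 0.88 = 0.14573
Normalizing constant Z = 0.00288 + 0.003536 + 0.010962 + 0.01972 + 0.14573 = 0.18283.
P(Tanos disorder | evidence) = 0.01972 / 0.18283 ≈ 0.108.

0.108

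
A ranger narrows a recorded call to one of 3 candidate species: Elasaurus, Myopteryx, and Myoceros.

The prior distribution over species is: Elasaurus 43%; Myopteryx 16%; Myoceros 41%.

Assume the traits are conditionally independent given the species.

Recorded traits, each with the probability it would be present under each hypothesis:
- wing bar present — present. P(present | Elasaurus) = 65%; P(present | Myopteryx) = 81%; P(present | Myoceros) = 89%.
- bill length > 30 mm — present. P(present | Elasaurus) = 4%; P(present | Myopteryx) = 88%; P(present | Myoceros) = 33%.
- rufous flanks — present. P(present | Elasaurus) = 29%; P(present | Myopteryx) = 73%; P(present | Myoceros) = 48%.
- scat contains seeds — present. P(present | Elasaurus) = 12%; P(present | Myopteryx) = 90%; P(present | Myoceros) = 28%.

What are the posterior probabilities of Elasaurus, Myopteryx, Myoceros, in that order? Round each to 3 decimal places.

0.004, 0.819, 0.177

By Bayes' rule with conditional independence, the unnormalized weight for each hypothesis is prior × ∏ likelihoods:
  Elasaurus: 0.43 × 0.65 × 0.04 × 0.29 × 0.12 = 0.00038906
  Myopteryx: 0.16 × 0.81 × 0.88 × 0.73 × 0.90 = 0.07493
  Myoceros: 0.41 × 0.89 × 0.33 × 0.48 × 0.28 = 0.016184
The unnormalized weights sum to 0.091503.
P(Elasaurus | evidence) = 0.00038906 / 0.091503 ≈ 0.004
P(Myopteryx | evidence) = 0.07493 / 0.091503 ≈ 0.819
P(Myoceros | evidence) = 0.016184 / 0.091503 ≈ 0.177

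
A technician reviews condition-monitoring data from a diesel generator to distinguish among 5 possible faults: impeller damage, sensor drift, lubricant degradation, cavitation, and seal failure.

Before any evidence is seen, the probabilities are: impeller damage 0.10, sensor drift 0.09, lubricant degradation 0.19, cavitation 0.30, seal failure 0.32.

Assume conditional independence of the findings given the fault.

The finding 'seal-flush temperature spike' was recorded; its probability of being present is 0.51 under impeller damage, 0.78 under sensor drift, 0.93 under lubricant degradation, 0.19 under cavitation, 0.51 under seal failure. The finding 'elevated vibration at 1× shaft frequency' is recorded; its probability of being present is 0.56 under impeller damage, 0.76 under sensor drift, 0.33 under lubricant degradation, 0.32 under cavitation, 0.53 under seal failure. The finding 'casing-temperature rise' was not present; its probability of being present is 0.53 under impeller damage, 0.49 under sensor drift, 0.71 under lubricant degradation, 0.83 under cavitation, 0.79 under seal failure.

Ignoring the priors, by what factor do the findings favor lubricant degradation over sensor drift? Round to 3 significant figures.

0.294

The Bayes factor is the ratio of the joint likelihoods of the evidence pattern under the two hypotheses (using 1 − P(present | H) for each absent finding).
  lubricant degradation: 0.93 × 0.33 × (1 − 0.71) = 0.089001
  sensor drift: 0.78 × 0.76 × (1 − 0.49) = 0.30233
Bayes factor = 0.089001 / 0.30233 ≈ 0.294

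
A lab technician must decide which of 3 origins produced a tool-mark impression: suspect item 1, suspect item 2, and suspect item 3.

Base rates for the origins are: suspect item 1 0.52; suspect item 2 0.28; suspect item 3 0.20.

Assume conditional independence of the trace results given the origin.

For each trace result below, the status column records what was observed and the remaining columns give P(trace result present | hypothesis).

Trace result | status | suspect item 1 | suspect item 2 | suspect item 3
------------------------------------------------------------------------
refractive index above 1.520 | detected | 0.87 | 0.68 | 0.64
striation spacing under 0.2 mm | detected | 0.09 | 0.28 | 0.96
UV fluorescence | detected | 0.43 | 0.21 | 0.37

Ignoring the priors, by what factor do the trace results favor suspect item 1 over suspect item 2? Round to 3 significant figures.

The Bayes factor is the ratio of the joint likelihoods of the trace result pattern under the two hypotheses.
  suspect item 1: 0.87 × 0.09 × 0.43 = 0.033669
  suspect item 2: 0.68 × 0.28 × 0.21 = 0.039984
Bayes factor = 0.033669 / 0.039984 ≈ 0.842

0.842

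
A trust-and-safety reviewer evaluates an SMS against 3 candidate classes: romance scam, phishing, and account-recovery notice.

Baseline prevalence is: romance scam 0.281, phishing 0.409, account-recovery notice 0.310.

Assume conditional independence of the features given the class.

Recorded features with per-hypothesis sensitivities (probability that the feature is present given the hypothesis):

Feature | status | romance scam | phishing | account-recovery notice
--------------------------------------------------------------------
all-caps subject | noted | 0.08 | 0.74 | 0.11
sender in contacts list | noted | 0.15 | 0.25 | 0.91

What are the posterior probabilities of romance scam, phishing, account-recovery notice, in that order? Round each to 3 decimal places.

For each hypothesis, the unnormalized posterior weight is prior × product of the feature likelihoods:
  romance scam: 0.281 × 0.08 × 0.15 = 0.003372
  phishing: 0.409 × 0.74 × 0.25 = 0.075665
  account-recovery notice: 0.310 × 0.11 × 0.91 = 0.031031
Normalizing constant Z = 0.003372 + 0.075665 + 0.031031 = 0.11007.
P(romance scam | evidence) = 0.003372 / 0.11007 ≈ 0.031
P(phishing | evidence) = 0.075665 / 0.11007 ≈ 0.687
P(account-recovery notice | evidence) = 0.031031 / 0.11007 ≈ 0.282

0.031, 0.687, 0.282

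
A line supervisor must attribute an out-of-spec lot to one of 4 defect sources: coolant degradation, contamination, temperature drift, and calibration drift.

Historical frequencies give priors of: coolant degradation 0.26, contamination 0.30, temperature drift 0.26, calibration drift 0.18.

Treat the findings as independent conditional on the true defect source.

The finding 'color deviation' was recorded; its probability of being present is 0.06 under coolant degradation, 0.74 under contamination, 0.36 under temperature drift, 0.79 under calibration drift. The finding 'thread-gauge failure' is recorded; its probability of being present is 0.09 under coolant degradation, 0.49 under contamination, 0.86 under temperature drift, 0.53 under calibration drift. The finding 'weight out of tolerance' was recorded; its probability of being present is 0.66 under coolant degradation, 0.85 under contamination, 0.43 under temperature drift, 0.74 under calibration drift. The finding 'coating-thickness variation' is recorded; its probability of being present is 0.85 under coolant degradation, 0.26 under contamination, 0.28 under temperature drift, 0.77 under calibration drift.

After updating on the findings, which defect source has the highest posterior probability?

By Bayes' rule with conditional independence, the unnormalized weight for each hypothesis is prior × ∏ likelihoods:
  coolant degradation: 0.26 × 0.06 × 0.09 × 0.66 × 0.85 = 0.00078764
  contamination: 0.30 × 0.74 × 0.49 × 0.85 × 0.26 = 0.02404
  temperature drift: 0.26 × 0.36 × 0.86 × 0.43 × 0.28 = 0.0096917
  calibration drift: 0.18 × 0.79 × 0.53 × 0.74 × 0.77 = 0.042944
The unnormalized weights sum to 0.077463.
P(coolant degradation | evidence) ≈ 0.00078764 / 0.077463 ≈ 0.010
P(contamination | evidence) ≈ 0.02404 / 0.077463 ≈ 0.310
P(temperature drift | evidence) ≈ 0.0096917 / 0.077463 ≈ 0.125
P(calibration drift | evidence) ≈ 0.042944 / 0.077463 ≈ 0.554
The largest is 0.554, so calibration drift is most probable.

calibration drift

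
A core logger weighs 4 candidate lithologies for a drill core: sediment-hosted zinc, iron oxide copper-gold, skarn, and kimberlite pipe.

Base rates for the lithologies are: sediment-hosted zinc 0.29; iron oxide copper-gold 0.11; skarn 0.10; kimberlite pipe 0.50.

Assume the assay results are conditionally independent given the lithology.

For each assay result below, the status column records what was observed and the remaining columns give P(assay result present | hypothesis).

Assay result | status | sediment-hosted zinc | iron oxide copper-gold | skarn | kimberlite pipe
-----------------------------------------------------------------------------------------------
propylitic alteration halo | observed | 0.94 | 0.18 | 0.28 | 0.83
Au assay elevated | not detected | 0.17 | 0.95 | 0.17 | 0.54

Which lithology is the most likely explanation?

sediment-hosted zinc

For each hypothesis, the unnormalized posterior weight is prior × product of the assay result likelihoods (using 1 − P(present | H) for each absent assay result):
  sediment-hosted zinc: 0.29 × 0.94 × (1 − 0.17) = 0.22626
  iron oxide copper-gold: 0.11 × 0.18 × (1 − 0.95) = 0.00099
  skarn: 0.10 × 0.28 × (1 − 0.17) = 0.02324
  kimberlite pipe: 0.50 × 0.83 × (1 − 0.54) = 0.1909
Marginal likelihood of the evidence = 0.44139.
P(sediment-hosted zinc | evidence) ≈ 0.22626 / 0.44139 ≈ 0.513
P(iron oxide copper-gold | evidence) ≈ 0.00099 / 0.44139 ≈ 0.002
P(skarn | evidence) ≈ 0.02324 / 0.44139 ≈ 0.053
P(kimberlite pipe | evidence) ≈ 0.1909 / 0.44139 ≈ 0.432
The largest is 0.513, so sediment-hosted zinc is most probable.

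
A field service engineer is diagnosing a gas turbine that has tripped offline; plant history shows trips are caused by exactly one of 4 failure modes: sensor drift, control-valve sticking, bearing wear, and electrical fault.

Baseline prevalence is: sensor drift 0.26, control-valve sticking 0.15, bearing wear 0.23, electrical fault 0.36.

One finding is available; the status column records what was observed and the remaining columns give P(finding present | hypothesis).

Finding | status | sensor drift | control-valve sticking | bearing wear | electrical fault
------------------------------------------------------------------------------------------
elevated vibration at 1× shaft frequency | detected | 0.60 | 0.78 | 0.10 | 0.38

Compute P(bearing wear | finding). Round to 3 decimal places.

0.053

For each hypothesis, the unnormalized posterior weight is prior × likelihood:
  sensor drift: 0.26 × 0.60 = 0.156
  control-valve sticking: 0.15 × 0.78 = 0.117
  bearing wear: 0.23 × 0.10 = 0.023
  electrical fault: 0.36 × 0.38 = 0.1368
Normalizing constant Z = 0.156 + 0.117 + 0.023 + 0.1368 = 0.4328.
P(bearing wear | evidence) = 0.023 / 0.4328 ≈ 0.053.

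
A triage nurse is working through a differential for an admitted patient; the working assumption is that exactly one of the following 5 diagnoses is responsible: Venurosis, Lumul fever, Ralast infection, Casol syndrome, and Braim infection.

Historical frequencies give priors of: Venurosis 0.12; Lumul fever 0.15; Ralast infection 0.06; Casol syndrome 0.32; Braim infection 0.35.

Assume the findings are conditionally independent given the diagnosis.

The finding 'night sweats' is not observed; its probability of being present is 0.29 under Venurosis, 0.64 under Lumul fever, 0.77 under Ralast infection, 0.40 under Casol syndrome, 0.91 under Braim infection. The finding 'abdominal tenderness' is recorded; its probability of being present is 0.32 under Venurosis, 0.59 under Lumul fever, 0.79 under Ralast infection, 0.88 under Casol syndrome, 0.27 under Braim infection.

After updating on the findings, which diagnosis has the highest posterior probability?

Casol syndrome

For each hypothesis, the unnormalized posterior weight is prior × product of the finding likelihoods (using 1 − P(present | H) for each absent finding):
  Venurosis: 0.12 × (1 − 0.29) × 0.32 = 0.027264
  Lumul fever: 0.15 × (1 − 0.64) × 0.59 = 0.03186
  Ralast infection: 0.06 × (1 − 0.77) × 0.79 = 0.010902
  Casol syndrome: 0.32 × (1 − 0.40) × 0.88 = 0.16896
  Braim infection: 0.35 × (1 − 0.91) × 0.27 = 0.008505
Normalizing constant Z = 0.027264 + 0.03186 + 0.010902 + 0.16896 + 0.008505 = 0.24749.
P(Venurosis | evidence) ≈ 0.027264 / 0.24749 ≈ 0.110
P(Lumul fever | evidence) ≈ 0.03186 / 0.24749 ≈ 0.129
P(Ralast infection | evidence) ≈ 0.010902 / 0.24749 ≈ 0.044
P(Casol syndrome | evidence) ≈ 0.16896 / 0.24749 ≈ 0.683
P(Braim infection | evidence) ≈ 0.008505 / 0.24749 ≈ 0.034
The largest is 0.683, so Casol syndrome is most probable.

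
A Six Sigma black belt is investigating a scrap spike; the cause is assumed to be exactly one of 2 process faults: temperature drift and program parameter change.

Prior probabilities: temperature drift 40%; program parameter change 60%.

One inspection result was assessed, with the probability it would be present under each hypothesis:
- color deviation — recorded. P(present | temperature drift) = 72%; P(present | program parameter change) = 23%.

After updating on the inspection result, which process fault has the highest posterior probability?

temperature drift

By Bayes' rule, the unnormalized weight for each hypothesis is prior × likelihood:
  temperature drift: 0.40 × 0.72 = 0.288
  program parameter change: 0.60 × 0.23 = 0.138
Normalizing constant Z = 0.288 + 0.138 = 0.426.
P(temperature drift | evidence) ≈ 0.288 / 0.426 ≈ 0.676
P(program parameter change | evidence) ≈ 0.138 / 0.426 ≈ 0.324
The largest is 0.676, so temperature drift is most probable.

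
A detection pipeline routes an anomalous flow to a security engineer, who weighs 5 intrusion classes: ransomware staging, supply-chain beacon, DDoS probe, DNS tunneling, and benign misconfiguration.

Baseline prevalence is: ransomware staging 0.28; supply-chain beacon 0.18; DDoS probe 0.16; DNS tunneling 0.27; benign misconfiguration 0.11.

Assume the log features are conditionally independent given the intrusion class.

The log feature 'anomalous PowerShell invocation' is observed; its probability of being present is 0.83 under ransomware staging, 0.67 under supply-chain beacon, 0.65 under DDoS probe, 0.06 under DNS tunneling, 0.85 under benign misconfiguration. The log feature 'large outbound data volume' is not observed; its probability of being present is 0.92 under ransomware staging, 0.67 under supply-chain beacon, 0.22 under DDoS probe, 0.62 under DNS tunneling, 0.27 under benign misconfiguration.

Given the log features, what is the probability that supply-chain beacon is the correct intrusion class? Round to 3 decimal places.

0.186

For each hypothesis, the unnormalized posterior weight is prior × product of the log feature likelihoods (using 1 − P(present | H) for each absent log feature):
  ransomware staging: 0.28 × 0.83 × (1 − 0.92) = 0.018592
  supply-chain beacon: 0.18 × 0.67 × (1 − 0.67) = 0.039798
  DDoS probe: 0.16 × 0.65 × (1 − 0.22) = 0.08112
  DNS tunneling: 0.27 × 0.06 × (1 − 0.62) = 0.006156
  benign misconfiguration: 0.11 × 0.85 × (1 − 0.27) = 0.068255
The unnormalized weights sum to 0.21392.
P(supply-chain beacon | evidence) = 0.039798 / 0.21392 ≈ 0.186.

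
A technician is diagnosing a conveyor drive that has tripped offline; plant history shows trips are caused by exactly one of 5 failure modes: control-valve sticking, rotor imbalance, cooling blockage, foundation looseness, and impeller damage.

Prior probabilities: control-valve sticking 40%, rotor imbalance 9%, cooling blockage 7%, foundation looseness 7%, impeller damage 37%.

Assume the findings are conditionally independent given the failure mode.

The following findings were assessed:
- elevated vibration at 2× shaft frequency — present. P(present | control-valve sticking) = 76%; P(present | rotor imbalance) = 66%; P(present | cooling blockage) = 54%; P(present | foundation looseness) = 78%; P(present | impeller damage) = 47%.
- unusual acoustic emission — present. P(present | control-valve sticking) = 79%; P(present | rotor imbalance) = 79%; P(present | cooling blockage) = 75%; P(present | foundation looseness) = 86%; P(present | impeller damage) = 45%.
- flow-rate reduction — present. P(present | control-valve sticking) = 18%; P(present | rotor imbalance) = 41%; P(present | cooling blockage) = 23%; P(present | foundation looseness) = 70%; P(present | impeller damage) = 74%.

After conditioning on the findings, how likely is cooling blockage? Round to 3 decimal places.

Multiply each prior by the joint likelihood of the evidence pattern:
  control-valve sticking: 0.40 × 0.76 × 0.79 × 0.18 = 0.043229
  rotor imbalance: 0.09 × 0.66 × 0.79 × 0.41 = 0.01924
  cooling blockage: 0.07 × 0.54 × 0.75 × 0.23 = 0.0065205
  foundation looseness: 0.07 × 0.78 × 0.86 × 0.70 = 0.032869
  impeller damage: 0.37 × 0.47 × 0.45 × 0.74 = 0.057909
Marginal likelihood of the evidence = 0.15977.
P(cooling blockage | evidence) = 0.0065205 / 0.15977 ≈ 0.041.

0.041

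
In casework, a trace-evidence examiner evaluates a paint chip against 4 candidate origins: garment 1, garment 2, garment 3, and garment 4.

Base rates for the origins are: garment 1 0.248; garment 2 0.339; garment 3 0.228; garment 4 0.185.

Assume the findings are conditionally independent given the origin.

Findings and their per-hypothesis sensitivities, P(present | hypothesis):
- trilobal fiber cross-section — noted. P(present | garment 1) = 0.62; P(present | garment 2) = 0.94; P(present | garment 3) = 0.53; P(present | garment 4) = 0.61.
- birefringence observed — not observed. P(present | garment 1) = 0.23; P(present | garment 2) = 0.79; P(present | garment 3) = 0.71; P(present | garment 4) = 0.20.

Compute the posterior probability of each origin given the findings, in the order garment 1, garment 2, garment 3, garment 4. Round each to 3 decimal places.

For each hypothesis, the unnormalized posterior weight is prior × product of the finding likelihoods (using 1 − P(present | H) for each absent finding):
  garment 1: 0.248 × 0.62 × (1 − 0.23) = 0.1184
  garment 2: 0.339 × 0.94 × (1 − 0.79) = 0.066919
  garment 3: 0.228 × 0.53 × (1 − 0.71) = 0.035044
  garment 4: 0.185 × 0.61 × (1 − 0.20) = 0.09028
Marginal likelihood of the evidence = 0.31064.
P(garment 1 | evidence) = 0.1184 / 0.31064 ≈ 0.381
P(garment 2 | evidence) = 0.066919 / 0.31064 ≈ 0.215
P(garment 3 | evidence) = 0.035044 / 0.31064 ≈ 0.113
P(garment 4 | evidence) = 0.09028 / 0.31064 ≈ 0.291

0.381, 0.215, 0.113, 0.291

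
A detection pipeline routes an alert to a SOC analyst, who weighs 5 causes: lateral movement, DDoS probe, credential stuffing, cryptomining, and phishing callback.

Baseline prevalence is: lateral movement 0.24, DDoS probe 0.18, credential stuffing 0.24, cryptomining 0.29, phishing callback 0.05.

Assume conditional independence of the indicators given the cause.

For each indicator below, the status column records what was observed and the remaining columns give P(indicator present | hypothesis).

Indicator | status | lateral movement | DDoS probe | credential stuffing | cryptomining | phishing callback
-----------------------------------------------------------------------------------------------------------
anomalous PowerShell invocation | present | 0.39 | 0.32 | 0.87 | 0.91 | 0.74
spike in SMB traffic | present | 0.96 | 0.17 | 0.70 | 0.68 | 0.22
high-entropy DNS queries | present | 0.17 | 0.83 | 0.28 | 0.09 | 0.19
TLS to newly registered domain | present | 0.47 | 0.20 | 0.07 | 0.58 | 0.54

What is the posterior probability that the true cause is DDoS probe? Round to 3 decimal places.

For each hypothesis, the unnormalized posterior weight is prior × product of the indicator likelihoods:
  lateral movement: 0.24 × 0.39 × 0.96 × 0.17 × 0.47 = 0.0071795
  DDoS probe: 0.18 × 0.32 × 0.17 × 0.83 × 0.20 = 0.0016255
  credential stuffing: 0.24 × 0.87 × 0.70 × 0.28 × 0.07 = 0.0028647
  cryptomining: 0.29 × 0.91 × 0.68 × 0.09 × 0.58 = 0.0093674
  phishing callback: 0.05 × 0.74 × 0.22 × 0.19 × 0.54 = 0.00083516
Normalizing constant Z = 0.0071795 + 0.0016255 + 0.0028647 + 0.0093674 + 0.00083516 = 0.021872.
P(DDoS probe | evidence) = 0.0016255 / 0.021872 ≈ 0.074.

0.074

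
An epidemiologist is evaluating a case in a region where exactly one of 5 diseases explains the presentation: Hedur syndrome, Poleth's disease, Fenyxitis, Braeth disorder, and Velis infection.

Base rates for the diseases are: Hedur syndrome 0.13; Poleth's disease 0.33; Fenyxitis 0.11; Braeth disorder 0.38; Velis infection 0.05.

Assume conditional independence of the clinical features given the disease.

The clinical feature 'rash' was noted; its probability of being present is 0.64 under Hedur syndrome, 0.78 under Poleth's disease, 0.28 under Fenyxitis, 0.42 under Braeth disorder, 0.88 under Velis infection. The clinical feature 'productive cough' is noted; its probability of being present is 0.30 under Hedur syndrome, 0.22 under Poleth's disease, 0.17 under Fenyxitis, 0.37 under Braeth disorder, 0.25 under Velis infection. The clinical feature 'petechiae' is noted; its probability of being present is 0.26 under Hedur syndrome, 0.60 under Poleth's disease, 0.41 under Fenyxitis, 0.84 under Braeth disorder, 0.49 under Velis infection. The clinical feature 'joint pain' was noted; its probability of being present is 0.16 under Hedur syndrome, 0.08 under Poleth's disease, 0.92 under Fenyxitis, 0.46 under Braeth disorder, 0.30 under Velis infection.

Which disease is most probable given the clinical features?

Braeth disorder

By Bayes' rule with conditional independence, the unnormalized weight for each hypothesis is prior × ∏ likelihoods:
  Hedur syndrome: 0.13 × 0.64 × 0.30 × 0.26 × 0.16 = 0.0010383
  Poleth's disease: 0.33 × 0.78 × 0.22 × 0.60 × 0.08 = 0.0027181
  Fenyxitis: 0.11 × 0.28 × 0.17 × 0.41 × 0.92 = 0.001975
  Braeth disorder: 0.38 × 0.42 × 0.37 × 0.84 × 0.46 = 0.022818
  Velis infection: 0.05 × 0.88 × 0.25 × 0.49 × 0.30 = 0.001617
The unnormalized weights sum to 0.030166.
P(Hedur syndrome | evidence) ≈ 0.0010383 / 0.030166 ≈ 0.034
P(Poleth's disease | evidence) ≈ 0.0027181 / 0.030166 ≈ 0.090
P(Fenyxitis | evidence) ≈ 0.001975 / 0.030166 ≈ 0.065
P(Braeth disorder | evidence) ≈ 0.022818 / 0.030166 ≈ 0.756
P(Velis infection | evidence) ≈ 0.001617 / 0.030166 ≈ 0.054
The largest is 0.756, so Braeth disorder is most probable.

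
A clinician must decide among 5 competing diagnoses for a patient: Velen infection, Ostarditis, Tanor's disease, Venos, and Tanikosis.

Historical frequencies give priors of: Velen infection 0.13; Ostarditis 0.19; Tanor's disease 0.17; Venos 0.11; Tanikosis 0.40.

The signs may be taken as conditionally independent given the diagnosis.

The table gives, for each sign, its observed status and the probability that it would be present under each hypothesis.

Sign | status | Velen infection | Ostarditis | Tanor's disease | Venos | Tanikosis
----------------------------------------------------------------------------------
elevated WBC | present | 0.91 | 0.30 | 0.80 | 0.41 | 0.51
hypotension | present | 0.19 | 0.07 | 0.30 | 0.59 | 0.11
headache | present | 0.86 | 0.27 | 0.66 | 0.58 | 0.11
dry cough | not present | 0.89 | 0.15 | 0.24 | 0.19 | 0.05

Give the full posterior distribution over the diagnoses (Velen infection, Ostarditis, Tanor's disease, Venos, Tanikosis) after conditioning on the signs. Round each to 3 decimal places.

0.055, 0.024, 0.534, 0.326, 0.061

Multiply each prior by the joint likelihood of the sign pattern (using 1 − P(present | H) for each absent sign):
  Velen infection: 0.13 × 0.91 × 0.19 × 0.86 × (1 − 0.89) = 0.0021263
  Ostarditis: 0.19 × 0.30 × 0.07 × 0.27 × (1 − 0.15) = 0.0009157
  Tanor's disease: 0.17 × 0.80 × 0.30 × 0.66 × (1 − 0.24) = 0.020465
  Venos: 0.11 × 0.41 × 0.59 × 0.58 × (1 − 0.19) = 0.012501
  Tanikosis: 0.40 × 0.51 × 0.11 × 0.11 × (1 − 0.05) = 0.002345
Normalizing constant Z = 0.0021263 + 0.0009157 + 0.020465 + 0.012501 + 0.002345 = 0.038353.
P(Velen infection | evidence) = 0.0021263 / 0.038353 ≈ 0.055
P(Ostarditis | evidence) = 0.0009157 / 0.038353 ≈ 0.024
P(Tanor's disease | evidence) = 0.020465 / 0.038353 ≈ 0.534
P(Venos | evidence) = 0.012501 / 0.038353 ≈ 0.326
P(Tanikosis | evidence) = 0.002345 / 0.038353 ≈ 0.061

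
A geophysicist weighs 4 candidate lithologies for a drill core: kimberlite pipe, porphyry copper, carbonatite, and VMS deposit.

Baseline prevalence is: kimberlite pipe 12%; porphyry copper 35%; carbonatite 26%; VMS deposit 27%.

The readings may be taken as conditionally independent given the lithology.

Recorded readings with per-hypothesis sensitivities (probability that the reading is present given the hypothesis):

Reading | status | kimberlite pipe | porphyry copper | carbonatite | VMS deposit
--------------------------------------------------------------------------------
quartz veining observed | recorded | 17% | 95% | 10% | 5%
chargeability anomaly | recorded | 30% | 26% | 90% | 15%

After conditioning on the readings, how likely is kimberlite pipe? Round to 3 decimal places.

By Bayes' rule with conditional independence, the unnormalized weight for each hypothesis is prior × ∏ likelihoods:
  kimberlite pipe: 0.12 × 0.17 × 0.30 = 0.00612
  porphyry copper: 0.35 × 0.95 × 0.26 = 0.08645
  carbonatite: 0.26 × 0.10 × 0.90 = 0.0234
  VMS deposit: 0.27 × 0.05 × 0.15 = 0.002025
The unnormalized weights sum to 0.118.
P(kimberlite pipe | evidence) = 0.00612 / 0.118 ≈ 0.052.

0.052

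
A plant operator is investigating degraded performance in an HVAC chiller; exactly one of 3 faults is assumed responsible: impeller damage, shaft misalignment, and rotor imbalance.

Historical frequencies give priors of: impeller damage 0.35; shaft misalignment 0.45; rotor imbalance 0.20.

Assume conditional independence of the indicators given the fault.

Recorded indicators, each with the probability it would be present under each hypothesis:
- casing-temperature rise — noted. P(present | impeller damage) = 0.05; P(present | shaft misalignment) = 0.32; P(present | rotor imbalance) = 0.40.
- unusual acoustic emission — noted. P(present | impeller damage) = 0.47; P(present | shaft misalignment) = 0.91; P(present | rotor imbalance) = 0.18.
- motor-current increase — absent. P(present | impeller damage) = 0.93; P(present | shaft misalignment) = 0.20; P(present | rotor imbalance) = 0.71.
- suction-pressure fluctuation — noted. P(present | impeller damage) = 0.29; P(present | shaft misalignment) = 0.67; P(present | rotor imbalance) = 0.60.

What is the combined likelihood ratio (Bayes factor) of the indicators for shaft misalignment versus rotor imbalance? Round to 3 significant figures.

Take the product of per-indicator likelihoods under each hypothesis (using 1 − P(present | H) for each absent indicator), then divide.
  shaft misalignment: 0.32 × 0.91 × (1 − 0.20) × 0.67 = 0.15608
  rotor imbalance: 0.40 × 0.18 × (1 − 0.71) × 0.60 = 0.012528
Bayes factor = 0.15608 / 0.012528 ≈ 12.5

12.5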